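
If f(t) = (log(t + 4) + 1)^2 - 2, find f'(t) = (2*log(t + 4) + 2)/(t + 4)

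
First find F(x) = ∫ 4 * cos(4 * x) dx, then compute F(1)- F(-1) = 2*sin(4)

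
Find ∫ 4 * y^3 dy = y^4 + C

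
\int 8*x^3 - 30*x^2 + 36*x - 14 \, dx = 2*x^4 - 10*x^3 + 18*x^2 - 14*x + C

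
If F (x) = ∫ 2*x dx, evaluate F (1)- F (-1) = 0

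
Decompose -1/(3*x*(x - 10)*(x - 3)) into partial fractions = 1/(63*(x - 3)) - 1/(210*(x - 10)) - 1/(90*x)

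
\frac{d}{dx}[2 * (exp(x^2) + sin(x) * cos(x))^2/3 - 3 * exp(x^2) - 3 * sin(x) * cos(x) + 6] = 8*x*exp(2*x^2)/3 + 8*x*exp(x^2)*sin(x)*cos(x)/3 - 6*x*exp(x^2) - 8*exp(x^2)*sin(x)^2/3 + 4*exp(x^2)/3 - 8*sin(x)^3*cos(x)/3 + 6*sin(x)^2 + 4*sin(x)*cos(x)/3 - 3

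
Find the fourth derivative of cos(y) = cos(y)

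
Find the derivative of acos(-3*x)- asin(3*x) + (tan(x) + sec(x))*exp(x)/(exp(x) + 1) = (exp(x)*sin(x)/cos(x)^2 + exp(x)/cos(x)^2 + sqrt(2)*sin(x + pi/4)/cos(x)^2 + tan(x) + cos(x)^(-2))*exp(x)/(exp(2*x) + 2*exp(x) + 1)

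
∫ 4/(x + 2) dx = 4*log(x + 2) + C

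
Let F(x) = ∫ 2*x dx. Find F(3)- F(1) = 8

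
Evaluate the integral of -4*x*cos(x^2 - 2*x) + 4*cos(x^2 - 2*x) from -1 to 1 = 2*sin(3) + 2*sin(1)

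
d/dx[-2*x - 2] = -2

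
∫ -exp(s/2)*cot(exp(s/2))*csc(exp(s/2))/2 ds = csc(exp(s/2)) + C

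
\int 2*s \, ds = s^2 + C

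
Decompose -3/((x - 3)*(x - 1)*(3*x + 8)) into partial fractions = -27/(187*(3*x + 8)) + 3/(22*(x - 1)) - 3/(34*(x - 3))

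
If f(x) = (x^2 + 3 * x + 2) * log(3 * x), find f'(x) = (2*x^2*log(x) + x^2 + 2*x^2*log(3) + 3*x*log(x) + 3*x + 3*x*log(3) + 2)/x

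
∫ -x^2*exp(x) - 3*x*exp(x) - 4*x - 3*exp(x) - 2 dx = -(exp(x) + 2)*(x^2 + x + 2) + C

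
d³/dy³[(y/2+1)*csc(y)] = (y*cos(y)/(2*sin(y)) - 3*y*cos(y)/sin(y)^3 - 3/2 + cos(y)/sin(y) + 3/sin(y)^2 - 6*cos(y)/sin(y)^3)/sin(y)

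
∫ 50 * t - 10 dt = 25*t^2 - 10*t + C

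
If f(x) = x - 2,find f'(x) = 1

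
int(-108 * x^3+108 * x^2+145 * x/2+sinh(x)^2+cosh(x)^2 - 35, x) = -27*x^4 + 36*x^3 + 145*x^2/4 - 35*x + sinh(2*x)/2 + C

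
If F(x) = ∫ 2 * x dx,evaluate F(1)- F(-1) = 0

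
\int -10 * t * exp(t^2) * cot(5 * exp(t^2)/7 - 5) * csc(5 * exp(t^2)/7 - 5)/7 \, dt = csc(5*exp(t^2)/7 - 5) + C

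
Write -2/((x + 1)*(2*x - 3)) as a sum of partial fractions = -4/(5*(2*x - 3)) + 2/(5*(x + 1))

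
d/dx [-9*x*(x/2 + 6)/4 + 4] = -9*x/4 - 27/2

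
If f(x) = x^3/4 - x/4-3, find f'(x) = 3*x^2/4 - 1/4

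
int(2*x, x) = x^2 + C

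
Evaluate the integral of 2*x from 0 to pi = pi^2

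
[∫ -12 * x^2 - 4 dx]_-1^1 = -16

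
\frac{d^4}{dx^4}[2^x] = 2^x*log(2)^4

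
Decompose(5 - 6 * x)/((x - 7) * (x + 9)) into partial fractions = -59/(16*(x + 9)) - 37/(16*(x - 7))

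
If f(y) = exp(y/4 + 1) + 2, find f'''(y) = exp(y/4 + 1)/64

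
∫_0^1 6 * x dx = 3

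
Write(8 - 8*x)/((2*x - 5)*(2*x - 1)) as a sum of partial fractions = -1/(2*x - 1) - 3/(2*x - 5)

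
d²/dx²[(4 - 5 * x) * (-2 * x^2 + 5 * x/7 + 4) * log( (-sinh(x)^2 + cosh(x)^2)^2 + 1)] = 60*x*log(2) - 162*log(2)/7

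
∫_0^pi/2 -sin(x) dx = -1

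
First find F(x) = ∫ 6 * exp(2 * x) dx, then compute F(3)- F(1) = -3*exp(2) + 3*exp(6)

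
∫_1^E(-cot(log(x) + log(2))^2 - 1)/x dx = -cot(log(2)) + cot(log(2*E))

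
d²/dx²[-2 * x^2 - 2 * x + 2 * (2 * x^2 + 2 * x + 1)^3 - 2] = 480*x^4 + 960*x^3 + 864*x^2 + 384*x + 68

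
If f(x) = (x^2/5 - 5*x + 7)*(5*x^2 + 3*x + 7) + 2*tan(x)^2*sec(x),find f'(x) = 4*x^3 - 366*x^2/5 + 214*x/5 + 6*tan(x)^3*sec(x) + 4*tan(x)*sec(x) - 14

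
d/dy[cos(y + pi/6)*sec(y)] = -sin(y + pi/6)*sec(y) + cos(y + pi/6)*tan(y)*sec(y)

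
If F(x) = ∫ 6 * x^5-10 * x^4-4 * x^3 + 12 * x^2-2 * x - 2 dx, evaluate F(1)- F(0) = -1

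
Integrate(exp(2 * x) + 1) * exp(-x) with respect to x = 2*sinh(x) + C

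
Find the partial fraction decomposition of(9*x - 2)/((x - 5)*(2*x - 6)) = -25/(4*(x - 3)) + 43/(4*(x - 5))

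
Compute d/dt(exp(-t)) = -exp(-t)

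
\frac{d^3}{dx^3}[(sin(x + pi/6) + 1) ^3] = -21*sin(x + pi/6)^2*cos(x + pi/6) - 12*sin(2*x + pi/3) + 6*cos(x + pi/6)^3 - 3*cos(x + pi/6)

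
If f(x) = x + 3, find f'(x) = 1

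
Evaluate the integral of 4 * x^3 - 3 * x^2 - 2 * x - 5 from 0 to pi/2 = (-2 + (-1 + pi/2)^2)*(pi/2 + 2 + pi^2/4) + 2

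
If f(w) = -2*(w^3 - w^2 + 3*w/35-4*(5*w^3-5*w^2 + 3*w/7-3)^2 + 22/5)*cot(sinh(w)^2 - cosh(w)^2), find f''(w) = 4*(tan(sinh(w)^2)*tan(cosh(w)^2) + 1)*(1500*w^4 - 2000*w^3 + 4920*w^2/7 - 2901*w/7 + 5965/49)/(tan(sinh(w)^2) - tan(cosh(w)^2))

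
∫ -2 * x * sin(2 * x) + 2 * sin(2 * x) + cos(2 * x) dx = (x - 1)*cos(2*x) + C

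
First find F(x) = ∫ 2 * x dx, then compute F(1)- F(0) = 1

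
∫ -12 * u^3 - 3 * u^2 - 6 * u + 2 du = -3*u^4 - u^3 - 3*u^2 + 2*u + C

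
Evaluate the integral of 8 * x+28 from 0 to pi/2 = -49 + (pi + 7)^2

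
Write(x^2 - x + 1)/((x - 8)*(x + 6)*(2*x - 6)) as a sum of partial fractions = 43/(252*(x + 6)) - 7/(90*(x - 3)) + 57/(140*(x - 8))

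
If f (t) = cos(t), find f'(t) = -sin(t)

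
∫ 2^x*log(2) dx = 2^x + C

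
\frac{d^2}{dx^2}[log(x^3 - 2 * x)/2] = (-3*x^4 - 4)/(2*x^6 - 8*x^4 + 8*x^2)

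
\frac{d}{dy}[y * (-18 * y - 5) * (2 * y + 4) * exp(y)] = -36*y^3*exp(y) - 190*y^2*exp(y) - 184*y*exp(y) - 20*exp(y)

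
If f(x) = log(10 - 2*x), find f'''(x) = 2/(x^3 - 15*x^2 + 75*x - 125)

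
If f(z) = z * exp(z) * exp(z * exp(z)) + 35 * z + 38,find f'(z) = z^2*exp(z*exp(z) + 2*z) + z*exp(z*exp(z) + z) + z*exp(z*exp(z) + 2*z) + exp(z*exp(z) + z) + 35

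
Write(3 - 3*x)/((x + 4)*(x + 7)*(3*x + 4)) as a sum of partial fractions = 63/(136*(3*x + 4)) + 8/(17*(x + 7)) - 5/(8*(x + 4))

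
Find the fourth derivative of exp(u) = exp(u)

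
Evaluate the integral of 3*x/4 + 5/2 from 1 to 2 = 29/8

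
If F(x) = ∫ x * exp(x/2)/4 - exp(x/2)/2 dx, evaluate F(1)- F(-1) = -3*exp(1/2)/2 + 5*exp(-1/2)/2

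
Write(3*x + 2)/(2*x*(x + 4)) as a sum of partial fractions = 5/(4*(x + 4)) + 1/(4*x)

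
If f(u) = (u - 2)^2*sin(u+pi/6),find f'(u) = u^2*cos(u + pi/6) + 2*u*sin(u + pi/6) - 4*u*cos(u + pi/6) - 4*sin(u + pi/6) + 4*cos(u + pi/6)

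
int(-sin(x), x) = cos(x) + C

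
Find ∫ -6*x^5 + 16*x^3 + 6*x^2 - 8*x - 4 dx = -x^6 + 4*x^4 + 2*x^3 - 4*x^2 - 4*x + C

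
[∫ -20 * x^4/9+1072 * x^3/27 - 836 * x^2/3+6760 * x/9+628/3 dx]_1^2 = 7388/9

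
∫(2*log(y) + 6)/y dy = (log(y) + 3)^2 + C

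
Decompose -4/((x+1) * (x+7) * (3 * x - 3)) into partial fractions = -1/(36*(x + 7)) + 1/(9*(x + 1)) - 1/(12*(x - 1))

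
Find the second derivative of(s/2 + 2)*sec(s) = (-s/2 + s/cos(s)^2 + sin(s)/cos(s) - 2 + 4/cos(s)^2)/cos(s)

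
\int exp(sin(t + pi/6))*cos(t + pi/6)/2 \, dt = exp(sin(t + pi/6))/2 + C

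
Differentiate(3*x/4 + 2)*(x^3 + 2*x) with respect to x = 3*x^3 + 6*x^2 + 3*x + 4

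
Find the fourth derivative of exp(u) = exp(u)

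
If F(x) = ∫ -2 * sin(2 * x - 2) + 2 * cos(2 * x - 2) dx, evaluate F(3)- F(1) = -1 + sin(4) + cos(4)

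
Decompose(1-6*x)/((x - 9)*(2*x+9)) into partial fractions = -56/(27*(2*x + 9)) - 53/(27*(x - 9))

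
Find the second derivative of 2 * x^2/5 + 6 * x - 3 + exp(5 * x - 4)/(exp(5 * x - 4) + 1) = (137*exp(5*x - 4) - 113*exp(10*x - 8) + 4*exp(15*x - 12) + 4)/(5*exp(-12)*exp(15*x) + 15*exp(-8)*exp(10*x) + 15*exp(-4)*exp(5*x) + 5)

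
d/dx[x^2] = 2*x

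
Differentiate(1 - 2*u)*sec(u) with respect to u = -2*u*tan(u)*sec(u) + tan(u)*sec(u) - 2*sec(u)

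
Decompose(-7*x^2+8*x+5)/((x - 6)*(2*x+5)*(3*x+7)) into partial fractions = 466/(25*(3*x + 7)) - 235/(17*(2*x + 5)) - 199/(425*(x - 6))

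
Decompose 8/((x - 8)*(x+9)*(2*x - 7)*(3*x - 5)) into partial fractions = 27/(836*(3*x - 5)) - 64/(2475*(2*x - 7)) - 1/(1700*(x + 9)) + 8/(2907*(x - 8))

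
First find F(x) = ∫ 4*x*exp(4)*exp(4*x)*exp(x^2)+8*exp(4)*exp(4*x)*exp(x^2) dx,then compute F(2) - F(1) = -2*exp(9) + 2*exp(16)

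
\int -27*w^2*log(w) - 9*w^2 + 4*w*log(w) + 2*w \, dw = w^2*(2 - 9*w)*log(w) + C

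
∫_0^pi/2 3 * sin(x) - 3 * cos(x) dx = 0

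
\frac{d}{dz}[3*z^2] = 6*z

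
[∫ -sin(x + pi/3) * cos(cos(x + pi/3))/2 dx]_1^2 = sin(cos(pi/3 + 2))/2 - sin(cos(1 + pi/3))/2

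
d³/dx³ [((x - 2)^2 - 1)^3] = 120*x^3 - 720*x^2 + 1368*x - 816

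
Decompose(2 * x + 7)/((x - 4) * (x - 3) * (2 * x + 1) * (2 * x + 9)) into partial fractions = 1/(255*(2*x + 9)) + 1/(21*(2*x + 1)) - 13/(105*(x - 3)) + 5/(51*(x - 4))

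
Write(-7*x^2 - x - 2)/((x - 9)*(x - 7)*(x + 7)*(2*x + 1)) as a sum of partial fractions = -2/(285*(2*x + 1)) + 13/(112*(x + 7)) + 88/(105*(x - 7)) - 289/(304*(x - 9))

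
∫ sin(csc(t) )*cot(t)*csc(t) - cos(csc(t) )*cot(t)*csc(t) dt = sqrt(2)*sin(pi/4 + 1/sin(t)) + C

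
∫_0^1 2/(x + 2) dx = -log(12) + log(27)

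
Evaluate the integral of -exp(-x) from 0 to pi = -1 + exp(-pi)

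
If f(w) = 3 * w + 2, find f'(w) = 3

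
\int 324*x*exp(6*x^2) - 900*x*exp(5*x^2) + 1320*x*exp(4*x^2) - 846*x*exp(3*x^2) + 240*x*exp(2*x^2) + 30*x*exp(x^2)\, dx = (27*exp(5*x^2) - 90*exp(4*x^2) + 165*exp(3*x^2) - 141*exp(2*x^2) + 60*exp(x^2) + 15)*exp(x^2) + C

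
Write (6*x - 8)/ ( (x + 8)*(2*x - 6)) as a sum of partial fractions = 28/(11*(x + 8)) + 5/(11*(x - 3))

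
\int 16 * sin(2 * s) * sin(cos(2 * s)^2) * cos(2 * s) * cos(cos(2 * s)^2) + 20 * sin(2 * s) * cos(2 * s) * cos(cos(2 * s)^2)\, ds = (-2*sin(cos(2*s)^2) - 5)*sin(cos(2*s)^2) + C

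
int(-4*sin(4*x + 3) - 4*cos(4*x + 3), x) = -sin(4*x + 3) + cos(4*x + 3) + C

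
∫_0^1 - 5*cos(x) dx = -5*sin(1)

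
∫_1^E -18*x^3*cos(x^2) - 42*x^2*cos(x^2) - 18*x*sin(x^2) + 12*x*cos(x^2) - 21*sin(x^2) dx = (-9*exp(2) - 21*E + 6)*sin(exp(2)) + 24*sin(1)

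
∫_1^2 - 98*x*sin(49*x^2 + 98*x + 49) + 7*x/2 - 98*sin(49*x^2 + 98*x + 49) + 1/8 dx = -cos(196) + cos(441) + 43/8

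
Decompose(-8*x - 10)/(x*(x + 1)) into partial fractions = 2/(x + 1) - 10/x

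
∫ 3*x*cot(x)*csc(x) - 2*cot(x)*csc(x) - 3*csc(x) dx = (2 - 3*x)*csc(x) + C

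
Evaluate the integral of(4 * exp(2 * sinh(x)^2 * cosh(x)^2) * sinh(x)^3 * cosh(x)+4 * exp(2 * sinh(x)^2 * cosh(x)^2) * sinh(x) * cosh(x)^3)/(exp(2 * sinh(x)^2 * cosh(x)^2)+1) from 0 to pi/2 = -log(2) + log(1 + exp(sinh(pi)^2/2))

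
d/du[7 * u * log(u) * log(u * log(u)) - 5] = 7*log(u)*log(u*log(u)) + 7*log(u) + 7*log(u*log(u)) + 7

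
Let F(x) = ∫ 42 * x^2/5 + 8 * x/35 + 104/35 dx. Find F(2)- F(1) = 802/35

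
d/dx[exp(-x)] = -exp(-x)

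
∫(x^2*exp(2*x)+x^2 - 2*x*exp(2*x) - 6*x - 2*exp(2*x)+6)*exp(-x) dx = 2*((x - 2)^2 - 2)*sinh(x) + C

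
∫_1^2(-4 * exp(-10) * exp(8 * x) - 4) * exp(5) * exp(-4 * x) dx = -exp(3) - E + exp(-3) + exp(-1)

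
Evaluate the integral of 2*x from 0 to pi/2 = pi^2/4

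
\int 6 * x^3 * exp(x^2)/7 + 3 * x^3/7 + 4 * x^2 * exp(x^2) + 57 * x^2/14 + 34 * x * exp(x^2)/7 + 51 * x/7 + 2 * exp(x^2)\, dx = (3*x^2 + 14*x + 14)*(x^2 + 8*x + 4*exp(x^2) - 8)/28 + C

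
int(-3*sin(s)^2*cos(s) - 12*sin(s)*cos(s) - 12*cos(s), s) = -(sin(s) + 2)^3 + C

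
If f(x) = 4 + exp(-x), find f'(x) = -exp(-x)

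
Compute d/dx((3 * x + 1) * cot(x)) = -3*x/sin(x)^2 + 3/tan(x) - 1/sin(x)^2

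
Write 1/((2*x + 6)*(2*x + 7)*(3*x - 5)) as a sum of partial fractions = 9/(868*(3*x - 5)) + 2/(31*(2*x + 7)) - 1/(28*(x + 3))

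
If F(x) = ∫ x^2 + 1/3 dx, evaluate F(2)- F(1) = 8/3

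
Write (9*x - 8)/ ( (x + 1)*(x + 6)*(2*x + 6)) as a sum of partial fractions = -31/(15*(x + 6)) + 35/(12*(x + 3)) - 17/(20*(x + 1))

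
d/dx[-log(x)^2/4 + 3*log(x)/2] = (3 - log(x))/(2*x)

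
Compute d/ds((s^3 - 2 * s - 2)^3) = 9*s^8 - 42*s^6 - 36*s^5 + 60*s^4 + 96*s^3 + 12*s^2 - 48*s - 24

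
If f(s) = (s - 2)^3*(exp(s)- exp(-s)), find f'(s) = (s^3*exp(2*s) + s^3 - 3*s^2*exp(2*s) - 9*s^2 + 24*s + 4*exp(2*s) - 20)*exp(-s)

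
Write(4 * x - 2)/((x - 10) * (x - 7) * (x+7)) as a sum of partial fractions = -15/(119*(x + 7)) - 13/(21*(x - 7)) + 38/(51*(x - 10))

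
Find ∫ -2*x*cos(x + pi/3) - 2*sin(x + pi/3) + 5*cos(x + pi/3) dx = (5 - 2*x)*sin(x + pi/3) + C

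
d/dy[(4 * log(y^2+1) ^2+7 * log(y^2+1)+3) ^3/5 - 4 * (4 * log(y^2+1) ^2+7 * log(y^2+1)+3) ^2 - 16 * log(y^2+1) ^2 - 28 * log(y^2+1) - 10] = (768*y*log(y^2 + 1)^5 + 3360*y*log(y^2 + 1)^4 + 3296*y*log(y^2 + 1)^3 - 1638*y*log(y^2 + 1)^2 - 3964*y*log(y^2 + 1) - 1582*y)/(5*y^2 + 5)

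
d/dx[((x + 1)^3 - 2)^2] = 6*x^5 + 30*x^4 + 60*x^3 + 48*x^2 + 6*x - 6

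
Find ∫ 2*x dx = x^2 + C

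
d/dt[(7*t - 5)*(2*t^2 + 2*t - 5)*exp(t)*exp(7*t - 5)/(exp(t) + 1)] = (112*t^3*exp(8*t - 5) + 98*t^3*exp(9*t - 5) + 74*t^2*exp(8*t - 5) + 70*t^2*exp(9*t - 5) - 352*t*exp(8*t - 5) - 307*t*exp(9*t - 5) + 155*exp(8*t - 5) + 130*exp(9*t - 5))/(exp(2*t) + 2*exp(t) + 1)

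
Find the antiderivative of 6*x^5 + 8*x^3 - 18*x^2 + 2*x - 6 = x^6 + 2*x^4 - 6*x^3 + x^2 - 6*x + C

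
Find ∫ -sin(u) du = cos(u) + C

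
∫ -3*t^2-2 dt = -t^3 - 2*t + C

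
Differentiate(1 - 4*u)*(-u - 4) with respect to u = 8*u + 15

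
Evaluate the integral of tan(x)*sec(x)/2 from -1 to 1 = 0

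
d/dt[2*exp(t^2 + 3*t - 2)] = 4*t*exp(t^2 + 3*t - 2) + 6*exp(t^2 + 3*t - 2)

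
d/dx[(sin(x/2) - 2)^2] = sin(x)/2 - 2*cos(x/2)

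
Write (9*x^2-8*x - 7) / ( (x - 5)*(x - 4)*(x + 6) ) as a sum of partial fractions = 73/(22*(x + 6)) - 21/(2*(x - 4)) + 178/(11*(x - 5))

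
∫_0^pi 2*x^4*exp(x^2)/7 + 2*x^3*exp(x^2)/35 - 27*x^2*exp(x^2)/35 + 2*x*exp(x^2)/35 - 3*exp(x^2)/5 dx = (-3*pi + pi^2/7 + 5*pi^3/7)*exp(pi^2)/5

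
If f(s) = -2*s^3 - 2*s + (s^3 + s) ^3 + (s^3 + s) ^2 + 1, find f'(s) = 9*s^8 + 21*s^6 + 6*s^5 + 15*s^4 + 8*s^3 - 3*s^2 + 2*s - 2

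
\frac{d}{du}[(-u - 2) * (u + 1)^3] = -4*u^3 - 15*u^2 - 18*u - 7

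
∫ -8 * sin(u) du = 8*cos(u) + C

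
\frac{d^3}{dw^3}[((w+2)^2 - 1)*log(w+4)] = (2*w^2 + 20*w + 54)/(w^3 + 12*w^2 + 48*w + 64)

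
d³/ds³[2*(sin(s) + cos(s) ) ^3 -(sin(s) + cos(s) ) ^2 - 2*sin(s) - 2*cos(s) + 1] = -27*sqrt(2)*sin(3*s + pi/4) + 8*cos(2*s) - sqrt(2)*cos(s + pi/4)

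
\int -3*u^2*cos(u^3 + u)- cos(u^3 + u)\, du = -sin(u^3 + u) + C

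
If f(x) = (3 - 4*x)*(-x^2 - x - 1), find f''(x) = 24*x + 2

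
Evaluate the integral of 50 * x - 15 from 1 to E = -15*E - 10 + 25*exp(2)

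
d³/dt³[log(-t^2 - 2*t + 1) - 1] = (4*t^3 + 12*t^2 + 36*t + 28)/(t^6 + 6*t^5 + 9*t^4 - 4*t^3 - 9*t^2 + 6*t - 1)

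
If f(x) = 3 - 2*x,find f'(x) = -2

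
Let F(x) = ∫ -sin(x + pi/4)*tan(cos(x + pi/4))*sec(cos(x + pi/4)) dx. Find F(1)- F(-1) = -sec(sin(pi/4 + 1)) + sec(cos(pi/4 + 1))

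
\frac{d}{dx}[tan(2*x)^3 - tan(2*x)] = 6*tan(2*x)^4 + 4*tan(2*x)^2 - 2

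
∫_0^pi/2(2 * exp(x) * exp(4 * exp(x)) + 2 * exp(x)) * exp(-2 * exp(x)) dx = -exp(2) - exp(-2*exp(pi/2)) + exp(-2) + exp(2*exp(pi/2))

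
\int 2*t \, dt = t^2 + C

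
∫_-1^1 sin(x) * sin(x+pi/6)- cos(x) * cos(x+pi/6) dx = -sqrt(3)*sin(2)/2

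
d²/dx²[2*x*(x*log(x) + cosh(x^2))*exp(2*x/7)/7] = 2*(196*x^3*cosh(x^2) + 4*x^2*log(x) + 56*x^2*sinh(x^2) + 56*x*log(x) + 294*x*sinh(x^2) + 4*x*cosh(x^2) + 28*x + 98*log(x) + 28*cosh(x^2) + 147)*exp(2*x/7)/343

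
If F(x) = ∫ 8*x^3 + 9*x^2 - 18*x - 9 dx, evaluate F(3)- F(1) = 148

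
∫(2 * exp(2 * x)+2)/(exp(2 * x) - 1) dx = 2*log(2*sinh(x)) + C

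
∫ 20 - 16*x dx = -8*x^2 + 20*x + C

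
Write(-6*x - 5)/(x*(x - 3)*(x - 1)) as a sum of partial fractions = 11/(2*(x - 1)) - 23/(6*(x - 3)) - 5/(3*x)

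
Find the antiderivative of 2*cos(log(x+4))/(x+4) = 2*sin(log(x + 4)) + C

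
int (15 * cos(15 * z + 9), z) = sin(15*z + 9) + C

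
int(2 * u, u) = u^2 + C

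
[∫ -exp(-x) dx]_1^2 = -exp(-1) + exp(-2)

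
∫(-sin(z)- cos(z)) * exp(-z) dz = exp(-z)*cos(z) + C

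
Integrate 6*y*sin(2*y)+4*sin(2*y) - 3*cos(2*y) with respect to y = (-3*y - 2)*cos(2*y) + C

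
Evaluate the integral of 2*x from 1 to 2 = 3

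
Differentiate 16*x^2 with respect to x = 32*x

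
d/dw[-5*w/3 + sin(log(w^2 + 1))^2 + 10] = (-5*w^2 + 6*w*sin(2*log(w^2 + 1)) - 5)/(3*w^2 + 3)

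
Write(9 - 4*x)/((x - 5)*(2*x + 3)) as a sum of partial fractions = -30/(13*(2*x + 3)) - 11/(13*(x - 5))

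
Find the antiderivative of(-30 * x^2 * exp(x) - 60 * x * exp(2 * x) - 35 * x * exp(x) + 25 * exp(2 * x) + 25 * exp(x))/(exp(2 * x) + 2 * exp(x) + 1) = (-5*x*(6*x - 5)*exp(x) - 2*exp(x) - 2)/(exp(x) + 1) + C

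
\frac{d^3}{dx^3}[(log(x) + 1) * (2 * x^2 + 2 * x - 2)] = (4*x^2 - 2*x - 4)/x^3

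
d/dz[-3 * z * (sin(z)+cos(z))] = -3*sqrt(2)*(z*cos(z + pi/4) + sin(z + pi/4))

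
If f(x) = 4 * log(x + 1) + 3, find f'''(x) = 8/(x^3 + 3*x^2 + 3*x + 1)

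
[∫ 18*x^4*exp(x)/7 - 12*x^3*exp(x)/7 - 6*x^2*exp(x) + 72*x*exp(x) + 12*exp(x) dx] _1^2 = -228*E/7 + 624*exp(2)/7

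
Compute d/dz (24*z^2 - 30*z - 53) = 48*z - 30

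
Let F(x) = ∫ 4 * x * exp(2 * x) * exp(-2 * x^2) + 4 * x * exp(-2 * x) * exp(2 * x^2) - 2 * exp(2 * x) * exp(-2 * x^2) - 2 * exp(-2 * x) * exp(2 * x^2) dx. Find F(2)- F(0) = -exp(-4) + exp(4)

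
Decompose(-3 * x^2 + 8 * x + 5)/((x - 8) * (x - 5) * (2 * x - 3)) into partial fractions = 41/(91*(2*x - 3)) + 10/(7*(x - 5)) - 41/(13*(x - 8))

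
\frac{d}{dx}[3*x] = 3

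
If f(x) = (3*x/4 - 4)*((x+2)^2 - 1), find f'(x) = 9*x^2/4 - 2*x - 55/4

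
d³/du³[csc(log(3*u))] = (-15*sin(log(u) + log(3)) - 3*sin(3*log(u) + 3*log(3)) - 25*cos(log(u) + log(3)) + cos(3*log(u) + 3*log(3)))/(u^3*(1 - cos(2*log(u) + 2*log(3)))^2)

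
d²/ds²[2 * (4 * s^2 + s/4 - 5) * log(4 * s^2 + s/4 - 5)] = (512*s^2*log(4*s^2 + s/4 - 5) + 1536*s^2 + 32*s*log(4*s^2 + s/4 - 5) + 96*s - 640*log(4*s^2 + s/4 - 5) - 639)/(32*s^2 + 2*s - 40)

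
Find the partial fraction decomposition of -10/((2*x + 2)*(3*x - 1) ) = -15/(4*(3*x - 1)) + 5/(4*(x + 1))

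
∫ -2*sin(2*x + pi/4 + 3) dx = cos(2*x + pi/4 + 3) + C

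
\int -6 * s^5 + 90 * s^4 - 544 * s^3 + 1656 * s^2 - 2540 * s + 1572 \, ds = -s^6 + 18*s^5 - 136*s^4 + 552*s^3 - 1270*s^2 + 1572*s + C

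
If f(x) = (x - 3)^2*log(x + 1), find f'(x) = (2*x^2*log(x + 1) + x^2 - 4*x*log(x + 1) - 6*x - 6*log(x + 1) + 9)/(x + 1)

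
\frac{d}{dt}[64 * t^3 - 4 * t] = 192*t^2 - 4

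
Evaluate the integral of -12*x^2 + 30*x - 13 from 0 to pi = (-3 + 4*pi)*(-pi^2 - 1 + 3*pi) - 3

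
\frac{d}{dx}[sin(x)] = cos(x)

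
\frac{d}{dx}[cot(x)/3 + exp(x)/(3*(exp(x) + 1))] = (-exp(2*x)/sin(x)^2 + exp(x) - 2*exp(x)/sin(x)^2 - 1/sin(x)^2)/(3*exp(2*x) + 6*exp(x) + 3)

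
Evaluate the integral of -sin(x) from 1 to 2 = -cos(1) + cos(2)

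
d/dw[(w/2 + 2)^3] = 3*w^2/8 + 3*w + 6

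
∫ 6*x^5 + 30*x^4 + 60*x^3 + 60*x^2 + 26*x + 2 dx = x^6 + 6*x^5 + 15*x^4 + 20*x^3 + 13*x^2 + 2*x + C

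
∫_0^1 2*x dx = 1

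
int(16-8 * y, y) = -4*y^2 + 16*y + C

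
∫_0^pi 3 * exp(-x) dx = 3 - 3*exp(-pi)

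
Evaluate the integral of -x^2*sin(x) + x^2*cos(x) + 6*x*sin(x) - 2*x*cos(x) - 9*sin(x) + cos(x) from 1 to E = -2*sin(1) - 2*cos(1) + ((-2 + E)^2 + 1)*(cos(E) + sin(E))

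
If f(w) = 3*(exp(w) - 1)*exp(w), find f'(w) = 6*exp(2*w) - 3*exp(w)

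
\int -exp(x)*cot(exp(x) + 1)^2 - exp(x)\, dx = cot(exp(x) + 1) + C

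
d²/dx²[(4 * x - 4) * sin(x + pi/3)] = -4*x*sin(x + pi/3) + 4*sin(x + pi/3) + 8*cos(x + pi/3)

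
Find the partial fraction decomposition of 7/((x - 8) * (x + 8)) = -7/(16*(x + 8)) + 7/(16*(x - 8))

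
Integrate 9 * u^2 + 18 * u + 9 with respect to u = 3*u^3 + 9*u^2 + 9*u + C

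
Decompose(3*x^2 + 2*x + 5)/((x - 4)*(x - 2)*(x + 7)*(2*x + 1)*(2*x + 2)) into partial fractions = 38/(585*(2*x + 1)) + 23/(2574*(x + 7)) - 1/(30*(x + 1)) - 7/(180*(x - 2)) + 61/(1980*(x - 4))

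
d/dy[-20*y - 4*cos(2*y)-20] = 8*sin(2*y) - 20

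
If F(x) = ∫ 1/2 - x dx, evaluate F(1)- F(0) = 0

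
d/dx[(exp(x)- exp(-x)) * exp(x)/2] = exp(2*x)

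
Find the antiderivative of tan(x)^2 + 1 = tan(x) + C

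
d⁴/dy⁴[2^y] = 2^y*log(2)^4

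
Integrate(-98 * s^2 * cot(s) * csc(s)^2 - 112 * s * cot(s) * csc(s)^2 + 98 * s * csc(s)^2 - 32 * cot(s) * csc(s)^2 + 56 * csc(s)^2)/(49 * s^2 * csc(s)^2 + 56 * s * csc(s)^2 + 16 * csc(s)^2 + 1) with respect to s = log((7*s + 4)^2*csc(s)^2 + 1) + C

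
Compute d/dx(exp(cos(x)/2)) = -exp(cos(x)/2)*sin(x)/2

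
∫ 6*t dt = 3*t^2 + C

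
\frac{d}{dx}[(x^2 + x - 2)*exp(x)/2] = x^2*exp(x)/2 + 3*x*exp(x)/2 - exp(x)/2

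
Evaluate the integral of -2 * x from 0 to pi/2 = -pi^2/4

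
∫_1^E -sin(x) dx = cos(E) - cos(1)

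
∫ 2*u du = u^2 + C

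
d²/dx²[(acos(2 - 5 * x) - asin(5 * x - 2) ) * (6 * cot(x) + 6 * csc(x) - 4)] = 6*(-acos(2 - 5*x) + asin(5*x - 2) + 2*cos(x)*acos(2 - 5*x)/sin(x)^2 - 2*cos(x)*asin(5*x - 2)/sin(x)^2 + 2*acos(2 - 5*x)/sin(x)^2 - 2*asin(5*x - 2)/sin(x)^2)/sin(x)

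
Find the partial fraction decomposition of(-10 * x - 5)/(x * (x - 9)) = -95/(9*(x - 9)) + 5/(9*x)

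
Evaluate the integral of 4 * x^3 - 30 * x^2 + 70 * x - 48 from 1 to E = (-3 + E)^2*(-2 + (-2 + E)^2) + 4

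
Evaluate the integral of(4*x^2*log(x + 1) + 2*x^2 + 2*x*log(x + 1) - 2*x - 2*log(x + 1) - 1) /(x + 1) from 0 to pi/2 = (-pi - 1 + pi^2/2)*log(1 + pi/2)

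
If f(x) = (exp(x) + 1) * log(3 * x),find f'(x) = (x*exp(x)*log(x) + x*exp(x)*log(3) + exp(x) + 1)/x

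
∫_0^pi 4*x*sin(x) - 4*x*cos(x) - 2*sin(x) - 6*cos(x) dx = 4 + 4*pi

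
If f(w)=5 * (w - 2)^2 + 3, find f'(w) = 10*w - 20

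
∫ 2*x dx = x^2 + C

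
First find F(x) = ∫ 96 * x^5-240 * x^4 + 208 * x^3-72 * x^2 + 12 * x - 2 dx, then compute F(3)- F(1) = 3612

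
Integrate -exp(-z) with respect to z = exp(-z) + C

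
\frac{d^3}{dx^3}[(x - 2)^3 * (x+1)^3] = 120*x^3 - 180*x^2 - 72*x + 66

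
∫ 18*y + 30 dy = 9*y^2 + 30*y + C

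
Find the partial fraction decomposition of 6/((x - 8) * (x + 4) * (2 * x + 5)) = -8/(21*(2*x + 5)) + 1/(6*(x + 4)) + 1/(42*(x - 8))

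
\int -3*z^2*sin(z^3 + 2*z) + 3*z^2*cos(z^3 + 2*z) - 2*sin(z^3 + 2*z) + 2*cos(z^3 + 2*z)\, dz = sin(z*(z^2 + 2)) + cos(z*(z^2 + 2)) + C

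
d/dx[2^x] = 2^x*log(2)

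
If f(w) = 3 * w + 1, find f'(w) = 3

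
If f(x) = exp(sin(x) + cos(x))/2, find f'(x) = sqrt(2)*exp(sin(x))*exp(cos(x))*cos(x + pi/4)/2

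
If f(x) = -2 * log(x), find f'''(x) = -4/x^3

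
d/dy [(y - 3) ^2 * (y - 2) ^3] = 5*y^4 - 48*y^3 + 171*y^2 - 268*y + 156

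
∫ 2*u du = u^2 + C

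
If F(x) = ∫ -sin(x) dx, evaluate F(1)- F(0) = -1 + cos(1)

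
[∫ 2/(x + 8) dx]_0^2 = -4*log(2) + 2*log(5)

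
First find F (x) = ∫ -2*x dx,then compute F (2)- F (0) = -4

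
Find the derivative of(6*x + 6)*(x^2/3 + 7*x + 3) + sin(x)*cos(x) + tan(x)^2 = 6*x^2 + 88*x + 2*sin(x)/cos(x)^3 + cos(2*x) + 60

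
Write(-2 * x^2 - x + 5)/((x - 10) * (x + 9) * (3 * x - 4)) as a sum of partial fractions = -1/(806*(3*x - 4)) - 148/(589*(x + 9)) - 205/(494*(x - 10))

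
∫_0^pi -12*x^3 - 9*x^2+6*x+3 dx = (-3*pi - 3)*(-pi + pi^3)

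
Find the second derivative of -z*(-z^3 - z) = 12*z^2 + 2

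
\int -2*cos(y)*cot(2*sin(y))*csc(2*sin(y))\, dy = csc(2*sin(y)) + C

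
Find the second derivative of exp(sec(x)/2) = (sin(x)^2/(4*cos(x)^3) - 1/2 + cos(x)^(-2))*exp(1/(2*cos(x)))/cos(x)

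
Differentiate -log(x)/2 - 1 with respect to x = -1/(2*x)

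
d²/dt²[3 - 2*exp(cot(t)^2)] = -4*(1 + 6/tan(t)^2 + 7/tan(t)^4 + 2/tan(t)^6)*exp(tan(t)^(-2))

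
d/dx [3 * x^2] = 6*x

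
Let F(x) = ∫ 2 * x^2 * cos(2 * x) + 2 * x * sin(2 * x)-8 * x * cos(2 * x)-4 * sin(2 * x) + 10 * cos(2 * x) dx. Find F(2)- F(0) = sin(4)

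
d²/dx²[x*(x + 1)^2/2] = 3*x + 2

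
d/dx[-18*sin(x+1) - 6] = -18*cos(x + 1)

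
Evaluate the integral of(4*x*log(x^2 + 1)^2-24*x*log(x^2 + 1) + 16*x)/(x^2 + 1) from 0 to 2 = -6*log(5)^2 + 2*log(5)^3/3 + 8*log(5)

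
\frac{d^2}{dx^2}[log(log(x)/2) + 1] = (-log(x) - 1)/(x^2*log(x)^2)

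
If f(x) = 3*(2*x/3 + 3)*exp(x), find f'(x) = 2*x*exp(x) + 11*exp(x)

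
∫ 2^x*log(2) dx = 2^x + C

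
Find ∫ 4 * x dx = 2*x^2 + C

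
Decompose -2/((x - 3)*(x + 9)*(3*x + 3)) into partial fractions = -1/(144*(x + 9)) + 1/(48*(x + 1)) - 1/(72*(x - 3))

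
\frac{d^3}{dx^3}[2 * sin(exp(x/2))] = -exp(3*x/2)*cos(exp(x/2))/4 + exp(x/2)*cos(exp(x/2))/4 - 3*exp(x)*sin(exp(x/2))/4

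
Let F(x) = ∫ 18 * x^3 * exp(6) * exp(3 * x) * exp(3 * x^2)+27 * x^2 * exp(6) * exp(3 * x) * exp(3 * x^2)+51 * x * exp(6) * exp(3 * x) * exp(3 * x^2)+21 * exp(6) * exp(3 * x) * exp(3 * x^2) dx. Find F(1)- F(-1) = -6*exp(6) + 12*exp(12)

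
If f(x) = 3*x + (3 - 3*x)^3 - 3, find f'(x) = -81*x^2 + 162*x - 78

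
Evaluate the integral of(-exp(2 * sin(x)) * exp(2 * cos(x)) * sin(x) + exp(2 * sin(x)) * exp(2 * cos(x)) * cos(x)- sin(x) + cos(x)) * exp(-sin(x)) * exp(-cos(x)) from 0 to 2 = -E - exp(-sin(2) - cos(2)) + exp(-1) + exp(cos(2) + sin(2))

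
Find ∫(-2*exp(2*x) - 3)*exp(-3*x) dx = 2*exp(-x) + exp(-3*x) + C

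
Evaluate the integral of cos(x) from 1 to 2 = -sin(1) + sin(2)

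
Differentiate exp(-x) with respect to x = -exp(-x)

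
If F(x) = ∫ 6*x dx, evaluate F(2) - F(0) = 12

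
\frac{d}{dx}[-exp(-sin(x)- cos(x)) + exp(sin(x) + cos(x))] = sqrt(2)*(exp(2*sin(x))*exp(2*cos(x)) + 1)*exp(-sqrt(2)*sin(x + pi/4))*cos(x + pi/4)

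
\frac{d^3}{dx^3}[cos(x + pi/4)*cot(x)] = -6*sin(x + pi/4)*cot(x)^3 - 5*sin(x + pi/4)*cot(x) - 6*cos(x + pi/4)*cot(x)^4 - 5*cos(x + pi/4)*cot(x)^2 + cos(x + pi/4)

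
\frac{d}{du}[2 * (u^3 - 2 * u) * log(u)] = 6*u^2*log(u) + 2*u^2 - 4*log(u) - 4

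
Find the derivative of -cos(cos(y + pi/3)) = -sin(y + pi/3)*sin(cos(y + pi/3))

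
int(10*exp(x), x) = 10*exp(x) + C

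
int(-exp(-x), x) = exp(-x) + C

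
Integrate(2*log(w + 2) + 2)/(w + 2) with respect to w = (log(w + 2) + 1)^2 + C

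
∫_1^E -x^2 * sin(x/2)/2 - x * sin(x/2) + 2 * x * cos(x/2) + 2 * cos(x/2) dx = -3*cos(1/2) + (2*E + exp(2))*cos(E/2)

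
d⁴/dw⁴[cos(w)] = cos(w)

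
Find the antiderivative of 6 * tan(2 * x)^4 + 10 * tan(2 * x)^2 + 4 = (tan(2*x)^2 + 2)*tan(2*x) + C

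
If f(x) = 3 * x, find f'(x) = 3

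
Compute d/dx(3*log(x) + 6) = 3/x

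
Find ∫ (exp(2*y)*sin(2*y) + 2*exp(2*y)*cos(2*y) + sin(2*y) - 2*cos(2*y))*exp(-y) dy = 2*sin(2*y)*sinh(y) + C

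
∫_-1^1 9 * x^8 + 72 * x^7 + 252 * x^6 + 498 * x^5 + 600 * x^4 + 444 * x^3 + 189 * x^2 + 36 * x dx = 440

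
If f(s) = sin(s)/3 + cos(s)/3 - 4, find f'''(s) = sin(s)/3 - cos(s)/3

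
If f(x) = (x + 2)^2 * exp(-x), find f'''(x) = (-x^2 + 2*x + 2)*exp(-x)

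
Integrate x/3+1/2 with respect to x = x^2/6 + x/2 + C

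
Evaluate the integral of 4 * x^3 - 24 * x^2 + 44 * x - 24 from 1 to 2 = 1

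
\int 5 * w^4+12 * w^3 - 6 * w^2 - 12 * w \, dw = w^5 + 3*w^4 - 2*w^3 - 6*w^2 + C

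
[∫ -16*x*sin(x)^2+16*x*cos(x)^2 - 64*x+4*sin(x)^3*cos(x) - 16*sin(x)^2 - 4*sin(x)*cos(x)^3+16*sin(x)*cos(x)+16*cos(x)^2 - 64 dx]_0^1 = -96 - sin(2)^2/2 + 16*sin(2)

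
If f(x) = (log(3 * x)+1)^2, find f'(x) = (2*log(x) + 2 + 2*log(3))/x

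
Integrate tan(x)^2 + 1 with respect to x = tan(x) + C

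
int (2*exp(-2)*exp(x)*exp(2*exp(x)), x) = exp(2*exp(x) - 2) + C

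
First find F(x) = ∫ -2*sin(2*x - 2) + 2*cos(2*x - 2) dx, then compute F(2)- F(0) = 2*sin(2)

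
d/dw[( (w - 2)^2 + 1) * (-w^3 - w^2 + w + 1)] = -5*w^4 + 12*w^3 - 16*w + 1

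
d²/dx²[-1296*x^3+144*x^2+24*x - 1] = 288 - 7776*x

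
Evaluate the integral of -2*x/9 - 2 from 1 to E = -(E/3 + 4)^2 + 2*E/3 + 163/9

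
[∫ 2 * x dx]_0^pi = pi^2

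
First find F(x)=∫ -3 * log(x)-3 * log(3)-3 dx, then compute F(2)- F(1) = -6*log(6) + 3*log(3)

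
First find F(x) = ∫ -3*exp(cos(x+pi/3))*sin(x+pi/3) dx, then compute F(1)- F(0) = -3*exp(1/2) + 3*exp(cos(1 + pi/3))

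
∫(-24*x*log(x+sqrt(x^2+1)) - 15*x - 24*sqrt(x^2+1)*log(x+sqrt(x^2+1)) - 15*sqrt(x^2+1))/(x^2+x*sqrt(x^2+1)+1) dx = 3*(-4*log(x + sqrt(x^2 + 1)) - 5)*log(x + sqrt(x^2 + 1)) + C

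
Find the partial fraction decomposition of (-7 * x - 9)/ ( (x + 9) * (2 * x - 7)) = -67/(25*(2*x - 7)) - 54/(25*(x + 9))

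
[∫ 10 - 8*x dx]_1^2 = -2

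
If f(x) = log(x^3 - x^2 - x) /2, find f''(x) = (-3*x^4 + 4*x^3 - 2*x^2 - 2*x - 1)/(2*x^6 - 4*x^5 - 2*x^4 + 4*x^3 + 2*x^2)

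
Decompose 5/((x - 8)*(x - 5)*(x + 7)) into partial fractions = 1/(36*(x + 7)) - 5/(36*(x - 5)) + 1/(9*(x - 8))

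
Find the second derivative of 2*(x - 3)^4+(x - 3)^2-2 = 24*x^2 - 144*x + 218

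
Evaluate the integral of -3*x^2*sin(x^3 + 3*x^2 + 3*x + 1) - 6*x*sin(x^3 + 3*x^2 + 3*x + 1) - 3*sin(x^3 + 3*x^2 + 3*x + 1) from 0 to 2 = -cos(1) + cos(27)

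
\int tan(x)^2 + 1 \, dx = tan(x) + C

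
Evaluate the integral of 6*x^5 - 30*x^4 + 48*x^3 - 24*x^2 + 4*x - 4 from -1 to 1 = -36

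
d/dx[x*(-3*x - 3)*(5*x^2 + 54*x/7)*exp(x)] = -15*x^4*exp(x) - 687*x^3*exp(x)/7 - 963*x^2*exp(x)/7 - 324*x*exp(x)/7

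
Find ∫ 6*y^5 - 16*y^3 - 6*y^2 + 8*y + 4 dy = y^6 - 4*y^4 - 2*y^3 + 4*y^2 + 4*y + C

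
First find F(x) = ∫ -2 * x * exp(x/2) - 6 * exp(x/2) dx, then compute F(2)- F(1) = -12*E + 8*exp(1/2)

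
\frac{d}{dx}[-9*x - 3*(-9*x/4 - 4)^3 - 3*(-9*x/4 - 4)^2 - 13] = 6561*x^2/64 + 2673*x/8 + 261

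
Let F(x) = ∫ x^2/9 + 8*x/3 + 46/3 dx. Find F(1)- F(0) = 451/27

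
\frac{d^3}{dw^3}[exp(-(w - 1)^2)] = (-8*w^3 + 24*w^2 - 12*w - 4)*exp(-w^2 + 2*w - 1)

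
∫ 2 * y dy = y^2 + C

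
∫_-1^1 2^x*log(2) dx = 3/2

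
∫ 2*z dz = z^2 + C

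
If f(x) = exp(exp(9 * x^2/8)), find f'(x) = 9*x*exp(9*x^2/8 + exp(9*x^2/8))/4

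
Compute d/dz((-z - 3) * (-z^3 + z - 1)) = 4*z^3 + 9*z^2 - 2*z - 2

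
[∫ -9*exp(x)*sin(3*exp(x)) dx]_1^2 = 3*cos(3*exp(2)) - 3*cos(3*E)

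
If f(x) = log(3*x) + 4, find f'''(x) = 2/x^3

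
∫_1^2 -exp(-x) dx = -exp(-1) + exp(-2)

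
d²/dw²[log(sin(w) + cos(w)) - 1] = -2/(sin(2*w) + 1)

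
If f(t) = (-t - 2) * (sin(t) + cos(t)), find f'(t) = t*sin(t) - t*cos(t) + sin(t) - 3*cos(t)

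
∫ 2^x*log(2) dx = 2^x + C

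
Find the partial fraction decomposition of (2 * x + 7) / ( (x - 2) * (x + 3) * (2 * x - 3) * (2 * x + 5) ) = 1/(9*(2*x + 5)) - 5/(9*(2*x - 3)) - 1/(45*(x + 3)) + 11/(45*(x - 2))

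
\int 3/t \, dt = 3*log(t) + C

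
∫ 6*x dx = 3*x^2 + C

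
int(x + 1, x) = x^2/2 + x + C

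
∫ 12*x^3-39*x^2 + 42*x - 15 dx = 3*x^4 - 13*x^3 + 21*x^2 - 15*x + C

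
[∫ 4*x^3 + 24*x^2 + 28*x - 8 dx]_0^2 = 120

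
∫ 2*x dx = x^2 + C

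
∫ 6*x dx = 3*x^2 + C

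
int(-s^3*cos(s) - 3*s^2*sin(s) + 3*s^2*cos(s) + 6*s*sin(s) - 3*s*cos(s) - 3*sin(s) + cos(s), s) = -(s - 1)^3*sin(s) + C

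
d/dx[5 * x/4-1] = 5/4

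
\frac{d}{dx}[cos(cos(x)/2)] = sin(x)*sin(cos(x)/2)/2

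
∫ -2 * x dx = -x^2 + C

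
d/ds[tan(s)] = cos(s)^(-2)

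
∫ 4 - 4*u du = -2*u^2 + 4*u + C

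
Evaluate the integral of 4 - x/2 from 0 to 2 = 7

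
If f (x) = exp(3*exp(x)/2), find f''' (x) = 3*exp(x + 3*exp(x)/2)/2 + 27*exp(2*x + 3*exp(x)/2)/4 + 27*exp(3*x + 3*exp(x)/2)/8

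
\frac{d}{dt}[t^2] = 2*t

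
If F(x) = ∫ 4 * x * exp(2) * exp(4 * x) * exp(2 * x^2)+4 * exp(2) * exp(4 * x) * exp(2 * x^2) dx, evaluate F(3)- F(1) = -exp(8) + exp(32)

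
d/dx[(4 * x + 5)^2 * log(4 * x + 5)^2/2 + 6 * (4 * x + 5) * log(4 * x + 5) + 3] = 16*x*log(4*x + 5)^2 + 16*x*log(4*x + 5) + 20*log(4*x + 5)^2 + 44*log(4*x + 5) + 24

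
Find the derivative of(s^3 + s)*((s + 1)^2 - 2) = 5*s^4 + 8*s^3 + 4*s - 1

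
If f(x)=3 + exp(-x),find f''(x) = exp(-x)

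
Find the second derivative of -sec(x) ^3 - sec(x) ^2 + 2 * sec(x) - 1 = 2*(-24*sin(x)^2/cos(x) - cos(x) + 4*cos(2*x) - cos(3*x) - 8)/(cos(2*x) + 1)^2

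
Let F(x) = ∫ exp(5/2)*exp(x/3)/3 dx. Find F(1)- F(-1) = -exp(13/6) + exp(17/6)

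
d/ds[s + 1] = 1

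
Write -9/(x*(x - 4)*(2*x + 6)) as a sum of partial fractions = -3/(14*(x + 3)) - 9/(56*(x - 4)) + 3/(8*x)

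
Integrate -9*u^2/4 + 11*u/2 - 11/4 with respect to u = -3*u^3/4 + 11*u^2/4 - 11*u/4 + C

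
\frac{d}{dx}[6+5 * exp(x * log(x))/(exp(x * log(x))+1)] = (5*exp(x*log(x))*log(x) + 5*exp(x*log(x)))/(exp(2*x*log(x)) + 2*exp(x*log(x)) + 1)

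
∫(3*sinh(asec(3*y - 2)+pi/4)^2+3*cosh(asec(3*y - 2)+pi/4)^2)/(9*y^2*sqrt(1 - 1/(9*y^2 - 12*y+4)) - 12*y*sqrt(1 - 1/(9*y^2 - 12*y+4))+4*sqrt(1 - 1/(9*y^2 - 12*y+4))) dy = sinh(2*asec(3*y - 2) + pi/2)/2 + C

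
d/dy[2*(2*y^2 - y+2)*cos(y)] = -4*y^2*sin(y) + 2*y*sin(y) + 8*y*cos(y) - 4*sin(y) - 2*cos(y)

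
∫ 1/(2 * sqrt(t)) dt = sqrt(t) + C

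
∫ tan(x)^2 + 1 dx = tan(x) + C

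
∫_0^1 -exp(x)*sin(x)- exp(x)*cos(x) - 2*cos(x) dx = (-E - 2)*sin(1)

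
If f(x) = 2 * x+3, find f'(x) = 2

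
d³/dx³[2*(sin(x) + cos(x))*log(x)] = 2*sqrt(2)*(-x^3*log(x)*cos(x + pi/4) - 3*x^2*sin(x + pi/4) - 3*x*cos(x + pi/4) + 2*sin(x + pi/4))/x^3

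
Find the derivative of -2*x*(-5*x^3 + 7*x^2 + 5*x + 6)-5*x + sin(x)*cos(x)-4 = 40*x^3 - 42*x^2 - 20*x + cos(2*x) - 17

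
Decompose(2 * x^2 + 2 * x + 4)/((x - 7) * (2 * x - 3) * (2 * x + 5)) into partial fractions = 23/(152*(2*x + 5)) - 23/(88*(2*x - 3)) + 116/(209*(x - 7))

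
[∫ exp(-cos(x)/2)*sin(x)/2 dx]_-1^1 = 0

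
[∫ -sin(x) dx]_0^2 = -1 + cos(2)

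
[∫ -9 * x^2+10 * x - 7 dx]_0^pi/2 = (-3*pi/2 - 1)*((-1 + pi/2)^2 + 2) + 3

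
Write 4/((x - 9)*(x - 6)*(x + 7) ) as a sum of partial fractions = 1/(52*(x + 7)) - 4/(39*(x - 6)) + 1/(12*(x - 9))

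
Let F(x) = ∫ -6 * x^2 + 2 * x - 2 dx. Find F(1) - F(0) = -3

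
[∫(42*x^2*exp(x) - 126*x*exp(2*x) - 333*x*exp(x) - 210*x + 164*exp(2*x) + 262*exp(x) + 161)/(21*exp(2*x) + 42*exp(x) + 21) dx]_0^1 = -6*E/(7*(1 + E)) + 25/6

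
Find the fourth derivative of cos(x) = cos(x)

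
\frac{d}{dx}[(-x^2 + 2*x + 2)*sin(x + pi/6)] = -x^2*cos(x + pi/6) + 2*sqrt(2)*x*cos(x + 5*pi/12) + 2*sqrt(2)*sin(x + 5*pi/12)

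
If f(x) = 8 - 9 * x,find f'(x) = -9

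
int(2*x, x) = x^2 + C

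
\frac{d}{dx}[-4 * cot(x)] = 4/sin(x)^2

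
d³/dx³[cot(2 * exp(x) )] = 2*(-24*(-1 + sin(2*exp(x))^(-2))^2*exp(2*x) + 24*exp(2*x) - 32*exp(2*x)/sin(2*exp(x))^2 + 12*exp(x)*cos(2*exp(x))/sin(2*exp(x))^3 - 1/sin(2*exp(x))^2)*exp(x)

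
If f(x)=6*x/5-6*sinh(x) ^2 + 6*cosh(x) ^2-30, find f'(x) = 6/5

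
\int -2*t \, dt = -t^2 + C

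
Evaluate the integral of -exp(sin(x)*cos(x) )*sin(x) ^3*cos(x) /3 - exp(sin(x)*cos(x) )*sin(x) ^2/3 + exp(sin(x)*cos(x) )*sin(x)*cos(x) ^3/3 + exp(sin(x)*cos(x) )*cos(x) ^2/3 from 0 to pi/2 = 0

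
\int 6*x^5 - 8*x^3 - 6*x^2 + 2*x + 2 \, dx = x^6 - 2*x^4 - 2*x^3 + x^2 + 2*x + C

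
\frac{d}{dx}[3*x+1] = 3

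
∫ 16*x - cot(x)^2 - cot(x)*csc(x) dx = 8*x^2 + x + cot(x) + csc(x) + C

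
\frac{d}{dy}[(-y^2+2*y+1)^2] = 4*y^3 - 12*y^2 + 4*y + 4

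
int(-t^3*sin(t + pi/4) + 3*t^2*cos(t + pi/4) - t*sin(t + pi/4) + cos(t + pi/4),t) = t*(t^2 + 1)*cos(t + pi/4) + C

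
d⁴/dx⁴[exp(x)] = exp(x)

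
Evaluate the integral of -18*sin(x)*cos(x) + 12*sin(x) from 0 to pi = 24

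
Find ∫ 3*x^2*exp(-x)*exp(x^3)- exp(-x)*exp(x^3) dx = exp(x*(x^2 - 1)) + C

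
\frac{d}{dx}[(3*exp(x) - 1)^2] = 18*exp(2*x) - 6*exp(x)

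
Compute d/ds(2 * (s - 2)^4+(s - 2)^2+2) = 8*s^3 - 48*s^2 + 98*s - 68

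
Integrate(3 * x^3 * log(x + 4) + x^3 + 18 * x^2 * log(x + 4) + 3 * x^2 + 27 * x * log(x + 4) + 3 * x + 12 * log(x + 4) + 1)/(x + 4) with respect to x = (x + 1)^3*log(x + 4) + C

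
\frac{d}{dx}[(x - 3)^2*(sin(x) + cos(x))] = -x^2*sin(x) + x^2*cos(x) + 8*x*sin(x) - 4*x*cos(x) - 15*sin(x) + 3*cos(x)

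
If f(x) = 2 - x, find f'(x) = -1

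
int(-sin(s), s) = cos(s) + C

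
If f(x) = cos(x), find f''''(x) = cos(x)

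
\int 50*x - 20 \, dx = 25*x^2 - 20*x + C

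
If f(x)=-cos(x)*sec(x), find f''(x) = 0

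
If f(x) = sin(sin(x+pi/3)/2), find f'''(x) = 3*sin(x + pi/3)*sin(sin(x + pi/3)/2)*cos(x + pi/3)/4 - cos(x + pi/3)^3*cos(sin(x + pi/3)/2)/8 - cos(x + pi/3)*cos(sin(x + pi/3)/2)/2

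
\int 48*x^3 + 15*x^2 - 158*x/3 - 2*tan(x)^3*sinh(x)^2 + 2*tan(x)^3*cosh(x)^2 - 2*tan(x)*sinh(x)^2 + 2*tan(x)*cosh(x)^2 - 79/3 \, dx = (4*x - 5)*(9*x^3 + 15*x^2 - x - 21)/3 + tan(x)^2 + C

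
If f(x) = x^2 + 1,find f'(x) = 2*x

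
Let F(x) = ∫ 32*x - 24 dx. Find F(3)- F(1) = 80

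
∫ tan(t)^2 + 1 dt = tan(t) + C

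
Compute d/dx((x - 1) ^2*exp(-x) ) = (-x^2 + 4*x - 3)*exp(-x)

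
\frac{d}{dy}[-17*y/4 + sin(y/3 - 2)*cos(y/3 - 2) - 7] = cos(2*y/3 - 4)/3 - 17/4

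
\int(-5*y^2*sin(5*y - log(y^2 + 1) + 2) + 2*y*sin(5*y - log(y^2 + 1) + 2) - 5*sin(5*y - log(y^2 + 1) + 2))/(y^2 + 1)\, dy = cos(5*y - log(y^2 + 1) + 2) + C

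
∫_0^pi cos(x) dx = 0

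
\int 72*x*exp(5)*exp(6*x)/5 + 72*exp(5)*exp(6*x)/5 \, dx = (12*x/5 + 2)*exp(6*x + 5) + C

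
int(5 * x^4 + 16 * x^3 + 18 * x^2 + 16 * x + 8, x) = x^5 + 4*x^4 + 6*x^3 + 8*x^2 + 8*x + C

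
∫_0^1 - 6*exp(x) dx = 6 - 6*E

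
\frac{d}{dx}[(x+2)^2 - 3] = 2*x + 4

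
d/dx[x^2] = 2*x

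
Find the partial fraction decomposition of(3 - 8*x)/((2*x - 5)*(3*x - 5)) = 31/(5*(3*x - 5)) - 34/(5*(2*x - 5))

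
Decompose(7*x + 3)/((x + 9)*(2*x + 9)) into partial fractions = -19/(3*(2*x + 9)) + 20/(3*(x + 9))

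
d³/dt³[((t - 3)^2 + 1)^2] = 24*t - 72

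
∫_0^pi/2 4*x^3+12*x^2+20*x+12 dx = -9 + (2 + (1 + pi/2)^2)^2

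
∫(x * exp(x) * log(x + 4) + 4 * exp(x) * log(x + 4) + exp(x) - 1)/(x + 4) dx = (exp(x) - 1)*log(x + 4) + C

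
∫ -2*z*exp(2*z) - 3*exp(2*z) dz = (-z - 1)*exp(2*z) + C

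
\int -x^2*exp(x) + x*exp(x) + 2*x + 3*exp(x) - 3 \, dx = x*(1 - exp(x))*(x - 3) + C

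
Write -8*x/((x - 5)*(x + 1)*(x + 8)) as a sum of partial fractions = 64/(91*(x + 8)) - 4/(21*(x + 1)) - 20/(39*(x - 5))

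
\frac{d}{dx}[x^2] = 2*x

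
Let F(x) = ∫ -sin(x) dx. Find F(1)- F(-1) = 0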